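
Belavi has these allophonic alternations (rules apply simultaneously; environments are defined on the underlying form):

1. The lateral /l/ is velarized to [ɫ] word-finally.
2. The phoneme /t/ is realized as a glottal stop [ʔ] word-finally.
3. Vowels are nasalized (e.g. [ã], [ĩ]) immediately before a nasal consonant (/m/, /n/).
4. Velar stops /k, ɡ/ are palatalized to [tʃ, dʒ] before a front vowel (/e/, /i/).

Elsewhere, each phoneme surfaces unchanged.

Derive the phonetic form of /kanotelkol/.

[kãnotelkoɫ]

/k/ — word-initial; rule 4 does not apply here → [k].
/a/ — between /k/ and /n/, before a nasal consonant — surfaces as [ã] (rule 3).
/n/ stays [n].
/o/ (between /n/ and /t/) fails the environment for rule 3, so it stays [o].
/t/ (between /o/ and /e/) fails the environment for rule 2, so it stays [t].
/e/ (between /t/ and /l/) is in the target of rule 3 but the environment (before a nasal consonant) is not met → [e].
/l/ (between /e/ and /k/): rule 1 targets it, but not word-finally → unchanged [l].
/k/ (between /l/ and /o/) fails the environment for rule 4, so it stays [k].
/o/ (between /k/ and /l/): rule 3 targets it, but not before a nasal consonant → unchanged [o].
/l/ (word-final): word-finally, so rule 1 applies → [ɫ].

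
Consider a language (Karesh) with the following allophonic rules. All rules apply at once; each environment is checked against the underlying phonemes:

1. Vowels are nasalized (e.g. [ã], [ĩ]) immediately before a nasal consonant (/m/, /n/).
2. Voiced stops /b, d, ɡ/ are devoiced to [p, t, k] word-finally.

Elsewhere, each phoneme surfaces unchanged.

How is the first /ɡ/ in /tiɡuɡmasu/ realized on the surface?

[ɡ]

/ɡ/ — between /i/ and /u/; rule 2 does not apply here → [ɡ].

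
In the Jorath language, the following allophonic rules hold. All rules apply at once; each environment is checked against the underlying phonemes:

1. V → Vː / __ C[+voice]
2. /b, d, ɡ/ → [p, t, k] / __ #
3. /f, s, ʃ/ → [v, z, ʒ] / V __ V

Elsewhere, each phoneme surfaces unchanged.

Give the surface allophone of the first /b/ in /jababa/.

[b]

/b/ (between /a/ and /a/): rule 2 targets it, but not word-finally → unchanged [b].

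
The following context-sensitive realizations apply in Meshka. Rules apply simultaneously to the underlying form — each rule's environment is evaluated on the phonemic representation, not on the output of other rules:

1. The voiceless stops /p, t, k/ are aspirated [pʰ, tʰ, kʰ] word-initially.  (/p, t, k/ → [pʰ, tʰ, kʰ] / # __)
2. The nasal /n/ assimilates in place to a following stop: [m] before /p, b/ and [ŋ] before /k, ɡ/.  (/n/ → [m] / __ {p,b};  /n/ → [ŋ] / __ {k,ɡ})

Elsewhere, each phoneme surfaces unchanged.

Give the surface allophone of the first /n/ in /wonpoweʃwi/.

/n/ — between /o/ and /p/, before a labial or velar stop — surfaces as [m] (rule 2).

[m]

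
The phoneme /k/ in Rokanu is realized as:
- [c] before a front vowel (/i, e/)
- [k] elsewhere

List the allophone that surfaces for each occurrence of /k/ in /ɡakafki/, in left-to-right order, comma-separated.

[k], [c]

Occurrence 1 (position 3): no conditioning environment matches → elsewhere allophone [k].
Occurrence 2 (position 6): before a front vowel → [c].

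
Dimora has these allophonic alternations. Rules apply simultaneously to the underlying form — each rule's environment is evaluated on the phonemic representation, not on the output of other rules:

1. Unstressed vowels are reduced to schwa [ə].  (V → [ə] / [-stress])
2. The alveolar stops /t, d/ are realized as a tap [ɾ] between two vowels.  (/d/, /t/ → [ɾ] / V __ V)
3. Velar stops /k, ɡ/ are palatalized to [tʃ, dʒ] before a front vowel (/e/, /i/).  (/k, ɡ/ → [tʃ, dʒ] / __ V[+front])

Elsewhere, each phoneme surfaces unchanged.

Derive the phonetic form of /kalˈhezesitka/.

[kəlˈhezəsətkə]

/k/ (word-initial) is in the target of rule 3 but the environment (before a front vowel) is not met → [k].
Rule 1 applies to /a/ (between /k/ and /l/: in an unstressed syllable) → [ə].
/e/ (between /h/ and /z/) is in the target of rule 1 but the environment (in an unstressed syllable) is not met → [e].
/e/ (between /z/ and /s/) occurs in an unstressed syllable → [ə] by rule 1.
/i/ — between /s/ and /t/, in an unstressed syllable — surfaces as [ə] (rule 1).
/t/ (between /i/ and /k/): rule 2 targets it, but not between two vowels → unchanged [t].
/k/ (between /t/ and /a/): rule 3 targets it, but not before a front vowel → unchanged [k].
Rule 1 applies to /a/ (word-final: in an unstressed syllable) → [ə].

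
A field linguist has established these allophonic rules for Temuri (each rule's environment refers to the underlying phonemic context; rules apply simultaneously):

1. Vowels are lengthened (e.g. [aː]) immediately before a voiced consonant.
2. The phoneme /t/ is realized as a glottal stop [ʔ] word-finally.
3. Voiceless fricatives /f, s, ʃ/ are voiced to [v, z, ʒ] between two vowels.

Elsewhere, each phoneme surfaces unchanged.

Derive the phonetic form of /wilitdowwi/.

[wiːlitdoːwwi]

/w/ — not in any rule's target class → [w].
/i/ meets the environment for rule 1 (before a voiced consonant) → [iː].
/l/ stays [l].
/i/ (between /l/ and /t/) fails the environment for rule 1, so it stays [i].
/t/ (between /i/ and /d/): rule 2 targets it, but not word-finally → unchanged [t].
/d/ stays [d].
Rule 1 applies to /o/ (between /d/ and /w/: before a voiced consonant) → [oː].
/w/ (between /o/ and /w/) is unaffected → [w].
/w/ (between /w/ and /i/) is unaffected → [w].
/i/ (word-final) is in the target of rule 1 but the environment (before a voiced consonant) is not met → [i].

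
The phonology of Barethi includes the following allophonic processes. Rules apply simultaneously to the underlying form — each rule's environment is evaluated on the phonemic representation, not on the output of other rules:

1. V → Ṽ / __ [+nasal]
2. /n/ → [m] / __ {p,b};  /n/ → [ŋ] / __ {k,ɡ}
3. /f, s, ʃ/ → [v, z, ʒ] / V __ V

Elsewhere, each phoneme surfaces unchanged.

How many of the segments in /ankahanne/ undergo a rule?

3

Segments that undergo a rule: /a/ → [ã] (rule 1); /n/ → [ŋ] (rule 2); /a/ → [ã] (rule 1).
All other segments surface unchanged.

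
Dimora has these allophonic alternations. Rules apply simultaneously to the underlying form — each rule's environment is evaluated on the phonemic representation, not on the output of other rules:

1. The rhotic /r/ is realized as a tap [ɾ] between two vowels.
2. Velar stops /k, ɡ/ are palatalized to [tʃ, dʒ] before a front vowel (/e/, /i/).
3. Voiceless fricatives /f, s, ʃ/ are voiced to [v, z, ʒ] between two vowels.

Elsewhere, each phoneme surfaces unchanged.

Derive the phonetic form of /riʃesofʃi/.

/r/ (word-initial): rule 1 targets it, but not between two vowels → unchanged [r].
/ʃ/ meets the environment for rule 3 (between two vowels) → [ʒ].
/s/ (between /e/ and /o/) occurs between two vowels → [z] by rule 3.
/f/ (between /o/ and /ʃ/): rule 3 targets it, but not between two vowels → unchanged [f].
/ʃ/ (between /f/ and /i/) fails the environment for rule 3, so it stays [ʃ].

[riʒezofʃi]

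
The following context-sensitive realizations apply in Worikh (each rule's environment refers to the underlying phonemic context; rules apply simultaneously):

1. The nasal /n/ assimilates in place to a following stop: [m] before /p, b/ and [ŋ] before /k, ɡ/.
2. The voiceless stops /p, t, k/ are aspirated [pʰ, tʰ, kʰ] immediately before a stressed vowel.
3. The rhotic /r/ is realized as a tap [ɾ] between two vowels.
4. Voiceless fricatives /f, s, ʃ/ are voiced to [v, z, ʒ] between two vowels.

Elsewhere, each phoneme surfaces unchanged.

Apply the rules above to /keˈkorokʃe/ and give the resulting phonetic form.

/k/ — word-initial; rule 2 does not apply here → [k].
/e/ stays [e].
/k/ meets the environment for rule 2 (immediately before a stressed vowel) → [kʰ].
/o/ — not in any rule's target class → [o].
/r/ (between /o/ and /o/) occurs between two vowels → [ɾ] by rule 3.
/o/ stays [o].
/k/ (between /o/ and /ʃ/) is in the target of rule 2 but the environment (immediately before a stressed vowel) is not met → [k].
/ʃ/ (between /k/ and /e/) is in the target of rule 4 but the environment (between two vowels) is not met → [ʃ].
/e/ — not in any rule's target class → [e].

[keˈkʰoɾokʃe]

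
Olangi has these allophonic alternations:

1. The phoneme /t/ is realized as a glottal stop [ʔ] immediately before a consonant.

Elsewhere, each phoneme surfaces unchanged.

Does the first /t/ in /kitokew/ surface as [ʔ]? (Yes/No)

/t/ (between /i/ and /o/) fails the environment for rule 1, so it stays [t].
The actual realization is [t], not [ʔ].

No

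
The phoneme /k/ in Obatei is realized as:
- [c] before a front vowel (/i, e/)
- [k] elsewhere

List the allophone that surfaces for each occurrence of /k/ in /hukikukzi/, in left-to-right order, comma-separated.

Occurrence 1 (position 3): before a front vowel → [c].
Occurrence 2 (position 5): no conditioning environment matches → elsewhere allophone [k].
Occurrence 3 (position 7): no conditioning environment matches → elsewhere allophone [k].

[c], [k], [k]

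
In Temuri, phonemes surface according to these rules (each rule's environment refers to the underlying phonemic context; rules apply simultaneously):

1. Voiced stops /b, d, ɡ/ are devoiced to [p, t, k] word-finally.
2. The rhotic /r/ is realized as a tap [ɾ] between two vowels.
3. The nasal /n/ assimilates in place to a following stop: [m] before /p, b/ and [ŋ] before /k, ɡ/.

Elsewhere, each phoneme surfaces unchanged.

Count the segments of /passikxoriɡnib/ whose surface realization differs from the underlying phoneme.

2

Segments that undergo a rule: /r/ → [ɾ] (rule 2); /b/ → [p] (rule 1).
All other segments surface unchanged.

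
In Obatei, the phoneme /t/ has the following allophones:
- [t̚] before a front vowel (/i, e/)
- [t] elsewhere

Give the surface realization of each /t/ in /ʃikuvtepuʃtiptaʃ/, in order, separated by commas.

Occurrence 1 (position 6): before a front vowel (/i, e/) → [t̚].
Occurrence 2 (position 11): before a front vowel (/i, e/) → [t̚].
Occurrence 3 (position 14): no conditioning environment matches → elsewhere allophone [t].

[t̚], [t̚], [t]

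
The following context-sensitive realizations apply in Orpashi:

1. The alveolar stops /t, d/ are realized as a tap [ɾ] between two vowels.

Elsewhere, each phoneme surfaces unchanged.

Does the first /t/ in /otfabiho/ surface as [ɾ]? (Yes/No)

/t/ (between /o/ and /f/) is in the target of rule 1 but the environment (between two vowels) is not met → [t].
The actual realization is [t], not [ɾ].

No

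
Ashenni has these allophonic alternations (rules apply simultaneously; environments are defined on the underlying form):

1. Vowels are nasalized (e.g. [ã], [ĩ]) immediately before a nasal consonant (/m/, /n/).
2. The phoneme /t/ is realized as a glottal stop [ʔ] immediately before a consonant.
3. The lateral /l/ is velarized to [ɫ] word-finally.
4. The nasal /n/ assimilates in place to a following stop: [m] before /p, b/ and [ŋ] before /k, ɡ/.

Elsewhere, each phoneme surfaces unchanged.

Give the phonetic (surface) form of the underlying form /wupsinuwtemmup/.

[wupsĩnuwtẽmmup]

/w/ (word-initial): no rule targets it → [w].
/u/ (between /w/ and /p/): rule 1 targets it, but not before a nasal consonant → unchanged [u].
/p/ stays [p].
/s/ stays [s].
/i/ (between /s/ and /n/): before a nasal consonant, so rule 1 applies → [ĩ].
/n/ — between /i/ and /u/; rule 4 does not apply here → [n].
/u/ (between /n/ and /w/) is in the target of rule 1 but the environment (before a nasal consonant) is not met → [u].
/w/ stays [w].
/t/ (between /w/ and /e/) fails the environment for rule 2, so it stays [t].
/e/ — between /t/ and /m/, before a nasal consonant — surfaces as [ẽ] (rule 1).
/m/ — not in any rule's target class → [m].
/m/ (between /m/ and /u/): no rule targets it → [m].
/u/ (between /m/ and /p/) fails the environment for rule 1, so it stays [u].
/p/ (word-final) is unaffected → [p].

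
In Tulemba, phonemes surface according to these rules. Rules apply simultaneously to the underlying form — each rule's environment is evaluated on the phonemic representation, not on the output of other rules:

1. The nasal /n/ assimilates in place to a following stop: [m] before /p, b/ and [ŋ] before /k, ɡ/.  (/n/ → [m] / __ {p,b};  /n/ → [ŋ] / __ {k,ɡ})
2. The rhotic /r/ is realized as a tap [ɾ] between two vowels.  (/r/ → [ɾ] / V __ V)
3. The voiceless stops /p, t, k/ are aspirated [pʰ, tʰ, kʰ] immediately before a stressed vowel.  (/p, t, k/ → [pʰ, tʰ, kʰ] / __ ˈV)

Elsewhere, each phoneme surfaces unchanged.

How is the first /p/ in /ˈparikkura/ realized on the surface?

[pʰ]

/p/ (word-initial) occurs immediately before a stressed vowel → [pʰ] by rule 3.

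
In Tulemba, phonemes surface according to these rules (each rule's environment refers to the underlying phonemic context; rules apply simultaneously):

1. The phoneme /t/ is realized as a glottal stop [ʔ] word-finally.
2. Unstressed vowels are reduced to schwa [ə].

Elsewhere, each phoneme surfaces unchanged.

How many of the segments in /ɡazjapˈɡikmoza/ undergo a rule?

Segments that undergo a rule: /a/ → [ə] (rule 2); /a/ → [ə] (rule 2); /o/ → [ə] (rule 2); /a/ → [ə] (rule 2).
All other segments surface unchanged.

4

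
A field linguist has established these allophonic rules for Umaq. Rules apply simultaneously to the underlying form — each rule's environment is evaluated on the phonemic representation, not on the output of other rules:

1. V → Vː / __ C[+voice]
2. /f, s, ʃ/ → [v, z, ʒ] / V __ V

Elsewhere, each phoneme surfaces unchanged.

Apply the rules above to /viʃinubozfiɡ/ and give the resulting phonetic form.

/v/ — not in any rule's target class → [v].
/i/ (between /v/ and /ʃ/) fails the environment for rule 1, so it stays [i].
/ʃ/ — between /i/ and /i/, between two vowels — surfaces as [ʒ] (rule 2).
/i/ meets the environment for rule 1 (before a voiced consonant) → [iː].
/n/ — not in any rule's target class → [n].
/u/ meets the environment for rule 1 (before a voiced consonant) → [uː].
/b/ stays [b].
/o/ — between /b/ and /z/, before a voiced consonant — surfaces as [oː] (rule 1).
/z/ stays [z].
/f/ — between /z/ and /i/; rule 2 does not apply here → [f].
/i/ — between /f/ and /ɡ/, before a voiced consonant — surfaces as [iː] (rule 1).
/ɡ/ — not in any rule's target class → [ɡ].

[viʒiːnuːboːzfiːɡ]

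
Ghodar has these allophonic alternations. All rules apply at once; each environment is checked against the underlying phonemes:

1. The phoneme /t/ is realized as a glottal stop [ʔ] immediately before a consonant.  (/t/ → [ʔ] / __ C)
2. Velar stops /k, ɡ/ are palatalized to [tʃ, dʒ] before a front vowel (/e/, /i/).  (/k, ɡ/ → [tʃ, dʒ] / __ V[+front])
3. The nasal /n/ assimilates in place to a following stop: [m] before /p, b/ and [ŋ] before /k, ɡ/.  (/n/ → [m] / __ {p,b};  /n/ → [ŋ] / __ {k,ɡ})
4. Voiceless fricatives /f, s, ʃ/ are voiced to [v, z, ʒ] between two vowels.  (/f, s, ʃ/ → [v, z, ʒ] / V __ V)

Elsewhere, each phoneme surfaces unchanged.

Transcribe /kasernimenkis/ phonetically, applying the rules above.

/k/ — word-initial; rule 2 does not apply here → [k].
/a/ — not in any rule's target class → [a].
/s/ (between /a/ and /e/): between two vowels, so rule 4 applies → [z].
/e/ (between /s/ and /r/) is unaffected → [e].
/r/ (between /e/ and /n/): no rule targets it → [r].
/n/ (between /r/ and /i/) is in the target of rule 3 but the environment (before a labial or velar stop) is not met → [n].
/i/ — not in any rule's target class → [i].
/m/ stays [m].
/e/ stays [e].
/n/ — between /e/ and /k/, before a labial or velar stop — surfaces as [ŋ] (rule 3).
Rule 2 applies to /k/ (between /n/ and /i/: before a front vowel) → [tʃ].
/i/ stays [i].
/s/ (word-final) is in the target of rule 4 but the environment (between two vowels) is not met → [s].

[kazernimeŋtʃis]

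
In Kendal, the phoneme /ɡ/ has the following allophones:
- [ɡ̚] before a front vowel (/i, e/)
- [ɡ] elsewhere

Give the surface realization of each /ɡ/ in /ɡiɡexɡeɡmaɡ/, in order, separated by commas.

Occurrence 1 (position 1): before a front vowel (/i, e/) → [ɡ̚].
Occurrence 2 (position 3): before a front vowel (/i, e/) → [ɡ̚].
Occurrence 3 (position 6): before a front vowel (/i, e/) → [ɡ̚].
Occurrence 4 (position 8): no conditioning environment matches → elsewhere allophone [ɡ].
Occurrence 5 (position 11): no conditioning environment matches → elsewhere allophone [ɡ].

[ɡ̚], [ɡ̚], [ɡ̚], [ɡ], [ɡ]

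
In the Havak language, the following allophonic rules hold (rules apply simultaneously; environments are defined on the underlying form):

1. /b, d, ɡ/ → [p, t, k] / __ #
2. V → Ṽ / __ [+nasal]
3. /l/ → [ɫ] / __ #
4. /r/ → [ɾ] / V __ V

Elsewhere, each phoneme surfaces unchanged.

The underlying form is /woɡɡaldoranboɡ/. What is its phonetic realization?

[woɡɡaldoɾãnbok]

/w/ (word-initial): no rule targets it → [w].
/o/ (between /w/ and /ɡ/) is in the target of rule 2 but the environment (before a nasal consonant) is not met → [o].
/ɡ/ — between /o/ and /ɡ/; rule 1 does not apply here → [ɡ].
/ɡ/ — between /ɡ/ and /a/; rule 1 does not apply here → [ɡ].
/a/ — between /ɡ/ and /l/; rule 2 does not apply here → [a].
/l/ (between /a/ and /d/): rule 3 targets it, but not word-finally → unchanged [l].
/d/ (between /l/ and /o/) fails the environment for rule 1, so it stays [d].
/o/ (between /d/ and /r/): rule 2 targets it, but not before a nasal consonant → unchanged [o].
Rule 4 applies to /r/ (between /o/ and /a/: between two vowels) → [ɾ].
Rule 2 applies to /a/ (between /r/ and /n/: before a nasal consonant) → [ã].
/n/ (between /a/ and /b/) is unaffected → [n].
/b/ — between /n/ and /o/; rule 1 does not apply here → [b].
/o/ — between /b/ and /ɡ/; rule 2 does not apply here → [o].
Rule 1 applies to /ɡ/ (word-final: word-finally) → [k].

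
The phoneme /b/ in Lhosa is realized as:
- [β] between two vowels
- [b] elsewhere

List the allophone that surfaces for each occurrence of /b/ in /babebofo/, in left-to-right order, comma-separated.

Occurrence 1 (position 1): no conditioning environment matches → elsewhere allophone [b].
Occurrence 2 (position 3): between two vowels → [β].
Occurrence 3 (position 5): between two vowels → [β].

[b], [β], [β]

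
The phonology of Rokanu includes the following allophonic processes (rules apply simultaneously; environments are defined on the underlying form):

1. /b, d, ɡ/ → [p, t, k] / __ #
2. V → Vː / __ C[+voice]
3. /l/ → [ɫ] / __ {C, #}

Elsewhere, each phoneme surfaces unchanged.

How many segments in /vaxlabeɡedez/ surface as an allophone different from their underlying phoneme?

4

Segments that undergo a rule: /a/ → [aː] (rule 2); /e/ → [eː] (rule 2); /e/ → [eː] (rule 2); /e/ → [eː] (rule 2).
All other segments surface unchanged.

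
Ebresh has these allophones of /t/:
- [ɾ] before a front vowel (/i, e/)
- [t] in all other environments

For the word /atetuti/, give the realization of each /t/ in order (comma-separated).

Occurrence 1 (position 2): before a front vowel (/i, e/) → [ɾ].
Occurrence 2 (position 4): no conditioning environment matches → elsewhere allophone [t].
Occurrence 3 (position 6): before a front vowel (/i, e/) → [ɾ].

[ɾ], [t], [ɾ]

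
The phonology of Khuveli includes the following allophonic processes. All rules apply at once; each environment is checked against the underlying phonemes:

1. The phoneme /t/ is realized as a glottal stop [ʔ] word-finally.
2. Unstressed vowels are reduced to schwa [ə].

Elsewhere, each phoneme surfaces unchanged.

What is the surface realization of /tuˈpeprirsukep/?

/t/ — word-initial; rule 1 does not apply here → [t].
/u/ (between /t/ and /p/): in an unstressed syllable, so rule 2 applies → [ə].
/p/ (between /u/ and /e/) is unaffected → [p].
/e/ (between /p/ and /p/) is in the target of rule 2 but the environment (in an unstressed syllable) is not met → [e].
/p/ stays [p].
/r/ (between /p/ and /i/): no rule targets it → [r].
Rule 2 applies to /i/ (between /r/ and /r/: in an unstressed syllable) → [ə].
/r/ — not in any rule's target class → [r].
/s/ — not in any rule's target class → [s].
/u/ (between /s/ and /k/) occurs in an unstressed syllable → [ə] by rule 2.
/k/ — not in any rule's target class → [k].
Rule 2 applies to /e/ (between /k/ and /p/: in an unstressed syllable) → [ə].
/p/ (word-final) is unaffected → [p].

[təˈpeprərsəkəp]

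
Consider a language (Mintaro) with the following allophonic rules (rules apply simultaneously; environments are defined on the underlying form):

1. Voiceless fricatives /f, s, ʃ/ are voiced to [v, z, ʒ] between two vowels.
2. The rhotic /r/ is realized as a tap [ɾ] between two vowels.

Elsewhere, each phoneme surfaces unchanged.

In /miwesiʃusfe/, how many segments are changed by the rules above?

2

Segments that undergo a rule: /s/ → [z] (rule 1); /ʃ/ → [ʒ] (rule 1).
All other segments surface unchanged.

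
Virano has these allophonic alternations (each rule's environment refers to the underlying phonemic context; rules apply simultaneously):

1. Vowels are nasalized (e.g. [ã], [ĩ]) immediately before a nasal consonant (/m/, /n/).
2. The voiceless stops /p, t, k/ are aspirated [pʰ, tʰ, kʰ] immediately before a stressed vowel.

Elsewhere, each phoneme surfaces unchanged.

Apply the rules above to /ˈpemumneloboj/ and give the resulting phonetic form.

[ˈpʰẽmũmneloboj]

/p/ (word-initial): immediately before a stressed vowel, so rule 2 applies → [pʰ].
/e/ meets the environment for rule 1 (before a nasal consonant) → [ẽ].
/m/ (between /e/ and /u/): no rule targets it → [m].
Rule 1 applies to /u/ (between /m/ and /m/: before a nasal consonant) → [ũ].
/m/ — not in any rule's target class → [m].
/n/ — not in any rule's target class → [n].
/e/ — between /n/ and /l/; rule 1 does not apply here → [e].
/l/ (between /e/ and /o/): no rule targets it → [l].
/o/ — between /l/ and /b/; rule 1 does not apply here → [o].
/b/ stays [b].
/o/ (between /b/ and /j/) fails the environment for rule 1, so it stays [o].
/j/ (word-final) is unaffected → [j].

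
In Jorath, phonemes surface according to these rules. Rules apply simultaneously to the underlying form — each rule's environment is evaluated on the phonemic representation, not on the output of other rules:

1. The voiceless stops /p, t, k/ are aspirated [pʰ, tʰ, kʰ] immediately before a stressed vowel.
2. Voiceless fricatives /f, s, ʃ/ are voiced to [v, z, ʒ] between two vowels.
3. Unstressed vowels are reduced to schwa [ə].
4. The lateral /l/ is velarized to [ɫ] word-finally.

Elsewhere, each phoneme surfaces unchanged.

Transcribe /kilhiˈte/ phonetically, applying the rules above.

[kəlhəˈtʰe]

/k/ (word-initial): rule 1 targets it, but not immediately before a stressed vowel → unchanged [k].
Rule 3 applies to /i/ (between /k/ and /l/: in an unstressed syllable) → [ə].
/l/ — between /i/ and /h/; rule 4 does not apply here → [l].
/h/ (between /l/ and /i/) is unaffected → [h].
/i/ (between /h/ and /t/): in an unstressed syllable, so rule 3 applies → [ə].
/t/ — between /i/ and /e/, immediately before a stressed vowel — surfaces as [tʰ] (rule 1).
/e/ (word-final): rule 3 targets it, but not in an unstressed syllable → unchanged [e].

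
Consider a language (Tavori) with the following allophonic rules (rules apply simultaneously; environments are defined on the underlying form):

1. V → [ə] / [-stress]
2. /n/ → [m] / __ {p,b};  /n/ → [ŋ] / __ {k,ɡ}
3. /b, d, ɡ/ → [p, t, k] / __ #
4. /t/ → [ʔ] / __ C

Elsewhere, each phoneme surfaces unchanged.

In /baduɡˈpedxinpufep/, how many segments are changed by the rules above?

Segments that undergo a rule: /a/ → [ə] (rule 1); /u/ → [ə] (rule 1); /i/ → [ə] (rule 1); /n/ → [m] (rule 2); /u/ → [ə] (rule 1); /e/ → [ə] (rule 1).
All other segments surface unchanged.

6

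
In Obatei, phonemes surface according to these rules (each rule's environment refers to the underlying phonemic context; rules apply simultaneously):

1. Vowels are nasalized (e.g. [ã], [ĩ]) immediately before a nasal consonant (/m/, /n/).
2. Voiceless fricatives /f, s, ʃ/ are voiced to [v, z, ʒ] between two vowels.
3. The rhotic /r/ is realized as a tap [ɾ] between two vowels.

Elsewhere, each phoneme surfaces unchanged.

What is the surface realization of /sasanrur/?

/s/ (word-initial) fails the environment for rule 2, so it stays [s].
/a/ (between /s/ and /s/) fails the environment for rule 1, so it stays [a].
/s/ (between /a/ and /a/) occurs between two vowels → [z] by rule 2.
/a/ (between /s/ and /n/): before a nasal consonant, so rule 1 applies → [ã].
/n/ (between /a/ and /r/): no rule targets it → [n].
/r/ (between /n/ and /u/) fails the environment for rule 3, so it stays [r].
/u/ (between /r/ and /r/) fails the environment for rule 1, so it stays [u].
/r/ (word-final) fails the environment for rule 3, so it stays [r].

[sazãnrur]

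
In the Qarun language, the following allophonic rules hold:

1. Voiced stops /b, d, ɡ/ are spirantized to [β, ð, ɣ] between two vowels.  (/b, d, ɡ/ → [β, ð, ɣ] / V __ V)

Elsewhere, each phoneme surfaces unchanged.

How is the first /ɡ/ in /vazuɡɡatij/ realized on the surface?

/ɡ/ (between /u/ and /ɡ/): rule 1 targets it, but not between two vowels → unchanged [ɡ].

[ɡ]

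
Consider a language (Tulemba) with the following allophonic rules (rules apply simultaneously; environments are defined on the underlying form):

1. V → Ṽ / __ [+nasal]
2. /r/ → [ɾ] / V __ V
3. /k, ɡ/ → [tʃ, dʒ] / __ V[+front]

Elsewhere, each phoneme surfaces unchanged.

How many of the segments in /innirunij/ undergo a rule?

Segments that undergo a rule: /i/ → [ĩ] (rule 1); /r/ → [ɾ] (rule 2); /u/ → [ũ] (rule 1).
All other segments surface unchanged.

3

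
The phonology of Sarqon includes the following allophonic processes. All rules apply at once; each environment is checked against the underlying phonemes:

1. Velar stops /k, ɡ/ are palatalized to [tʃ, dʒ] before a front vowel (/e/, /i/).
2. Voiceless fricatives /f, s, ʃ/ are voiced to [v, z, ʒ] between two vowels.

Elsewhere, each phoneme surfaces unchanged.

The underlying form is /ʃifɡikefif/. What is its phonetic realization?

[ʃifdʒitʃevif]

/ʃ/ (word-initial) fails the environment for rule 2, so it stays [ʃ].
/i/ stays [i].
/f/ (between /i/ and /ɡ/) fails the environment for rule 2, so it stays [f].
/ɡ/ — between /f/ and /i/, before a front vowel — surfaces as [dʒ] (rule 1).
/i/ stays [i].
/k/ meets the environment for rule 1 (before a front vowel) → [tʃ].
/e/ (between /k/ and /f/) is unaffected → [e].
Rule 2 applies to /f/ (between /e/ and /i/: between two vowels) → [v].
/i/ (between /f/ and /f/) is unaffected → [i].
/f/ (word-final) is in the target of rule 2 but the environment (between two vowels) is not met → [f].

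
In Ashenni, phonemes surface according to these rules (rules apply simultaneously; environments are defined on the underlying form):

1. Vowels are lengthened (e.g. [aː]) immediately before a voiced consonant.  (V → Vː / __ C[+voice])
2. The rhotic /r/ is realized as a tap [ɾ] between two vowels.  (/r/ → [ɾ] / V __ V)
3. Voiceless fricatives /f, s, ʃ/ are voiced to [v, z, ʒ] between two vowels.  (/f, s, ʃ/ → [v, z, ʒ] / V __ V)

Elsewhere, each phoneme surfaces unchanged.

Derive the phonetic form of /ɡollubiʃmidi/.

[ɡoːlluːbiʃmiːdi]

Rule 1 applies to /o/ (between /ɡ/ and /l/: before a voiced consonant) → [oː].
/u/ — between /l/ and /b/, before a voiced consonant — surfaces as [uː] (rule 1).
/i/ (between /b/ and /ʃ/): rule 1 targets it, but not before a voiced consonant → unchanged [i].
/ʃ/ — between /i/ and /m/; rule 3 does not apply here → [ʃ].
/i/ (between /m/ and /d/) occurs before a voiced consonant → [iː] by rule 1.
/i/ (word-final) fails the environment for rule 1, so it stays [i].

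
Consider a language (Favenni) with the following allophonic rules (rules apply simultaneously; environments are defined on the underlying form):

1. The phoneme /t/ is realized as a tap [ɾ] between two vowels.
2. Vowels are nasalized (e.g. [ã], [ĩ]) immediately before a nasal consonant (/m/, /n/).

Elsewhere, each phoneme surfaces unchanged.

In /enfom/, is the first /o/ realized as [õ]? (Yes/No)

/o/ (between /f/ and /m/): before a nasal consonant, so rule 2 applies → [õ].
The actual realization is [õ], which matches [õ].

Yes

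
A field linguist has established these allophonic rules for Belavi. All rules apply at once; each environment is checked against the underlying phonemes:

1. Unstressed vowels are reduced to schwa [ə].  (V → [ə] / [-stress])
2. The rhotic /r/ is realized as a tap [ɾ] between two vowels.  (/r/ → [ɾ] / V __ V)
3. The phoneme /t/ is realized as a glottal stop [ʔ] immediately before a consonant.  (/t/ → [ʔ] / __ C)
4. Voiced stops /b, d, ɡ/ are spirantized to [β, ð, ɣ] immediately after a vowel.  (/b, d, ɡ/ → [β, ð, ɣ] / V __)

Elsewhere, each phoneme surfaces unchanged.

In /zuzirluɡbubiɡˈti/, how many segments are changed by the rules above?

8

Segments that undergo a rule: /u/ → [ə] (rule 1); /i/ → [ə] (rule 1); /u/ → [ə] (rule 1); /ɡ/ → [ɣ] (rule 4); /u/ → [ə] (rule 1); /b/ → [β] (rule 4); /i/ → [ə] (rule 1); /ɡ/ → [ɣ] (rule 4).
All other segments surface unchanged.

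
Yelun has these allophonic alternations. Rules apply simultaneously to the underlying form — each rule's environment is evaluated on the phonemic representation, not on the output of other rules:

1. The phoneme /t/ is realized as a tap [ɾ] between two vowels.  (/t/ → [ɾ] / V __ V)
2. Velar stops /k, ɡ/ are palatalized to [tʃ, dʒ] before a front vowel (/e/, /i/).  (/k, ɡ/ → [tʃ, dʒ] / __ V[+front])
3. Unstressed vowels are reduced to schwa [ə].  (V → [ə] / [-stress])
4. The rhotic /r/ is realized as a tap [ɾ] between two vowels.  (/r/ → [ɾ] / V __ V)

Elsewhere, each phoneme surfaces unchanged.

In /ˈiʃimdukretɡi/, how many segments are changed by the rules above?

5

Segments that undergo a rule: /i/ → [ə] (rule 3); /u/ → [ə] (rule 3); /e/ → [ə] (rule 3); /ɡ/ → [dʒ] (rule 2); /i/ → [ə] (rule 3).
All other segments surface unchanged.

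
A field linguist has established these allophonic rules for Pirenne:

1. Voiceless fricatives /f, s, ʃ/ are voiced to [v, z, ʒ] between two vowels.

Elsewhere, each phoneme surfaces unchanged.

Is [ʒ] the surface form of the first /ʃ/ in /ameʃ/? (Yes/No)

/ʃ/ (word-final) is in the target of rule 1 but the environment (between two vowels) is not met → [ʃ].
The actual realization is [ʃ], not [ʒ].

No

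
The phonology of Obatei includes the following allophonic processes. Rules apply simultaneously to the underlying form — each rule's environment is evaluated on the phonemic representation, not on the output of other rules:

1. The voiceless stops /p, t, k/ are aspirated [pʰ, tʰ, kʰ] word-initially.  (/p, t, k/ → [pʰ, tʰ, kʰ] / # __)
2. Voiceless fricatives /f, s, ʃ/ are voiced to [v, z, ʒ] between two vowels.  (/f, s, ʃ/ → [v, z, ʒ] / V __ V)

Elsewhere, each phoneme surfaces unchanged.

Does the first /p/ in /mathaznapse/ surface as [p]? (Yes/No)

/p/ (between /a/ and /s/) fails the environment for rule 1, so it stays [p].
The actual realization is [p], which matches [p].

Yes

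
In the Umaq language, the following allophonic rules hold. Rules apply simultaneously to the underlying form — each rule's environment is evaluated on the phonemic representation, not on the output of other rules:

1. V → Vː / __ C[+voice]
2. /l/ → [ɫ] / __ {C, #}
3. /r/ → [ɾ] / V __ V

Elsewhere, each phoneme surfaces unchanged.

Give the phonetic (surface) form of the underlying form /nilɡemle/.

/n/ (word-initial) is unaffected → [n].
/i/ meets the environment for rule 1 (before a voiced consonant) → [iː].
Rule 2 applies to /l/ (between /i/ and /ɡ/: word-finally or immediately before a consonant) → [ɫ].
/ɡ/ — not in any rule's target class → [ɡ].
/e/ — between /ɡ/ and /m/, before a voiced consonant — surfaces as [eː] (rule 1).
/m/ (between /e/ and /l/) is unaffected → [m].
/l/ (between /m/ and /e/) fails the environment for rule 2, so it stays [l].
/e/ — word-final; rule 1 does not apply here → [e].

[niːɫɡeːmle]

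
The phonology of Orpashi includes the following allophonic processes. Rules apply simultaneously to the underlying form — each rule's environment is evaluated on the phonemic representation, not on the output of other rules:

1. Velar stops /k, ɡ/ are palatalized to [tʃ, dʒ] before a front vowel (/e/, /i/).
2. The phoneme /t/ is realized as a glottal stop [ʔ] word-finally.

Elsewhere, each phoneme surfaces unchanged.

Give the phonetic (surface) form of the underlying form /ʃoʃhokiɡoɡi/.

/k/ meets the environment for rule 1 (before a front vowel) → [tʃ].
/ɡ/ — between /i/ and /o/; rule 1 does not apply here → [ɡ].
/ɡ/ — between /o/ and /i/, before a front vowel — surfaces as [dʒ] (rule 1).

[ʃoʃhotʃiɡodʒi]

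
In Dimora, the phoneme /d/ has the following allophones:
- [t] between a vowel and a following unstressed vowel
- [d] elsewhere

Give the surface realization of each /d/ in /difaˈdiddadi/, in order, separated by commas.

Occurrence 1 (position 1): no conditioning environment matches → elsewhere allophone [d].
Occurrence 2 (position 5): no conditioning environment matches → elsewhere allophone [d].
Occurrence 3 (position 7): no conditioning environment matches → elsewhere allophone [d].
Occurrence 4 (position 8): no conditioning environment matches → elsewhere allophone [d].
Occurrence 5 (position 10): between a vowel and a following unstressed vowel → [t].

[d], [d], [d], [d], [t]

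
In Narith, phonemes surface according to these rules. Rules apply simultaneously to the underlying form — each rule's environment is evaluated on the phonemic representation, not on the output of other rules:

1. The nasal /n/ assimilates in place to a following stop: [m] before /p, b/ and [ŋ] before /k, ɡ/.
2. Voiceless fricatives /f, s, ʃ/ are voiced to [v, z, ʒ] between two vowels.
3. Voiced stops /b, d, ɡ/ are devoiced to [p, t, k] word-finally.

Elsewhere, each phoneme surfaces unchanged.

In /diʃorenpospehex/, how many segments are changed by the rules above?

Segments that undergo a rule: /ʃ/ → [ʒ] (rule 2); /n/ → [m] (rule 1).
All other segments surface unchanged.

2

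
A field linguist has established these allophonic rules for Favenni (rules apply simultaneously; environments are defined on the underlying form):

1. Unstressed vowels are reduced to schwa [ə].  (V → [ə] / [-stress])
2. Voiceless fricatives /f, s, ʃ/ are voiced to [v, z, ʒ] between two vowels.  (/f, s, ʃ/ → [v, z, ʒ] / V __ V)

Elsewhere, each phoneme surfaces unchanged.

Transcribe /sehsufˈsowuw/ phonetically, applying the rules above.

/s/ — word-initial; rule 2 does not apply here → [s].
/e/ (between /s/ and /h/): in an unstressed syllable, so rule 1 applies → [ə].
/s/ (between /h/ and /u/): rule 2 targets it, but not between two vowels → unchanged [s].
Rule 1 applies to /u/ (between /s/ and /f/: in an unstressed syllable) → [ə].
/f/ — between /u/ and /s/; rule 2 does not apply here → [f].
/s/ (between /f/ and /o/) is in the target of rule 2 but the environment (between two vowels) is not met → [s].
/o/ (between /s/ and /w/) is in the target of rule 1 but the environment (in an unstressed syllable) is not met → [o].
/u/ — between /w/ and /w/, in an unstressed syllable — surfaces as [ə] (rule 1).

[səhsəfˈsowəw]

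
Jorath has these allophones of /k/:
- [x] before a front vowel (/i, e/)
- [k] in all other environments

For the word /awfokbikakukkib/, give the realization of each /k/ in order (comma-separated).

[k], [k], [k], [k], [x]

Occurrence 1 (position 5): no conditioning environment matches → elsewhere allophone [k].
Occurrence 2 (position 8): no conditioning environment matches → elsewhere allophone [k].
Occurrence 3 (position 10): no conditioning environment matches → elsewhere allophone [k].
Occurrence 4 (position 12): no conditioning environment matches → elsewhere allophone [k].
Occurrence 5 (position 13): before a front vowel (/i, e/) → [x].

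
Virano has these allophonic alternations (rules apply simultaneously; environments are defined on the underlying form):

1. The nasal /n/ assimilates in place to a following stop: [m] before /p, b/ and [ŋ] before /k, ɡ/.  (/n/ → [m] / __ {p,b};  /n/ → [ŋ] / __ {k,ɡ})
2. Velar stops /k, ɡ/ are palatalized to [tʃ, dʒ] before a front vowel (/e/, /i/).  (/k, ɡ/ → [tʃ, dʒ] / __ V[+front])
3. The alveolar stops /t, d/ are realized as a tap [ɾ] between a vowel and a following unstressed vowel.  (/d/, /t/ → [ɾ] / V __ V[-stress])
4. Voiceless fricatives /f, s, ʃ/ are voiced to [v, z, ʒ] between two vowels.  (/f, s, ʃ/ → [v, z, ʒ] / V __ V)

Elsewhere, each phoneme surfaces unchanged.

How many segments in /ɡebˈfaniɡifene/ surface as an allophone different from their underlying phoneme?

Segments that undergo a rule: /ɡ/ → [dʒ] (rule 2); /ɡ/ → [dʒ] (rule 2); /f/ → [v] (rule 4).
All other segments surface unchanged.

3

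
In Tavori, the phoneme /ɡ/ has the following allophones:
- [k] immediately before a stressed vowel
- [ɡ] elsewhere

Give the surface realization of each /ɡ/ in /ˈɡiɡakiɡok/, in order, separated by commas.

Occurrence 1 (position 1): immediately before a stressed vowel → [k].
Occurrence 2 (position 3): no conditioning environment matches → elsewhere allophone [ɡ].
Occurrence 3 (position 7): no conditioning environment matches → elsewhere allophone [ɡ].

[k], [ɡ], [ɡ]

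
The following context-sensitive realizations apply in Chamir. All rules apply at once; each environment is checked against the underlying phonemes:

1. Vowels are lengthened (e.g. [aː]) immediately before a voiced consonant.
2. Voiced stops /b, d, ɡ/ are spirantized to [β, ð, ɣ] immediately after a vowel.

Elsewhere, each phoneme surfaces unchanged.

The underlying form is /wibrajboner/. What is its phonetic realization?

[wiːβraːjboːneːr]

/i/ — between /w/ and /b/, before a voiced consonant — surfaces as [iː] (rule 1).
/b/ (between /i/ and /r/): immediately after a vowel, so rule 2 applies → [β].
/a/ (between /r/ and /j/) occurs before a voiced consonant → [aː] by rule 1.
/b/ — between /j/ and /o/; rule 2 does not apply here → [b].
/o/ (between /b/ and /n/): before a voiced consonant, so rule 1 applies → [oː].
/e/ meets the environment for rule 1 (before a voiced consonant) → [eː].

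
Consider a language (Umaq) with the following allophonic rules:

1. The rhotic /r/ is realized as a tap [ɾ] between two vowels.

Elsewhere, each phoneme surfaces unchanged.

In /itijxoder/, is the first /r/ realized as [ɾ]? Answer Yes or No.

/r/ — word-final; rule 1 does not apply here → [r].
The actual realization is [r], not [ɾ].

No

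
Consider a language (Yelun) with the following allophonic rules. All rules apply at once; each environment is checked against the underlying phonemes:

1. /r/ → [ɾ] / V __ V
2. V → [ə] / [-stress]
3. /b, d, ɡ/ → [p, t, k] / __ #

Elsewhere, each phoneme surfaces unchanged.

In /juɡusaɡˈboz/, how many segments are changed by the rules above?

Segments that undergo a rule: /u/ → [ə] (rule 2); /u/ → [ə] (rule 2); /a/ → [ə] (rule 2).
All other segments surface unchanged.

3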